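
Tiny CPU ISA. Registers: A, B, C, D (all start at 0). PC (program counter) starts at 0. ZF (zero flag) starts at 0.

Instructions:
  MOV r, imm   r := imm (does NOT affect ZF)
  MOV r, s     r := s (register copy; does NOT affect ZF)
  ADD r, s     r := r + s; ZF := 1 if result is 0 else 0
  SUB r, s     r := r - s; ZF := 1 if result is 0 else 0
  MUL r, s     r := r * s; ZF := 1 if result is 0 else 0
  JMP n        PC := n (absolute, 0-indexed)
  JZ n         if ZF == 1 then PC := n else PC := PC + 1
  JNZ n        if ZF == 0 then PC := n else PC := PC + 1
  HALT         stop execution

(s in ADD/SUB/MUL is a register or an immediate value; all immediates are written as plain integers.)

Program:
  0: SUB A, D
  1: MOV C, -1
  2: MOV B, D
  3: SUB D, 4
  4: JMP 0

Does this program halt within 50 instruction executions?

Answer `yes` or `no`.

Step 1: PC=0 exec 'SUB A, D'. After: A=0 B=0 C=0 D=0 ZF=1 PC=1
Step 2: PC=1 exec 'MOV C, -1'. After: A=0 B=0 C=-1 D=0 ZF=1 PC=2
Step 3: PC=2 exec 'MOV B, D'. After: A=0 B=0 C=-1 D=0 ZF=1 PC=3
Step 4: PC=3 exec 'SUB D, 4'. After: A=0 B=0 C=-1 D=-4 ZF=0 PC=4
Step 5: PC=4 exec 'JMP 0'. After: A=0 B=0 C=-1 D=-4 ZF=0 PC=0
Step 6: PC=0 exec 'SUB A, D'. After: A=4 B=0 C=-1 D=-4 ZF=0 PC=1
Step 7: PC=1 exec 'MOV C, -1'. After: A=4 B=0 C=-1 D=-4 ZF=0 PC=2
Step 8: PC=2 exec 'MOV B, D'. After: A=4 B=-4 C=-1 D=-4 ZF=0 PC=3
Step 9: PC=3 exec 'SUB D, 4'. After: A=4 B=-4 C=-1 D=-8 ZF=0 PC=4
Step 10: PC=4 exec 'JMP 0'. After: A=4 B=-4 C=-1 D=-8 ZF=0 PC=0
Step 11: PC=0 exec 'SUB A, D'. After: A=12 B=-4 C=-1 D=-8 ZF=0 PC=1
Step 12: PC=1 exec 'MOV C, -1'. After: A=12 B=-4 C=-1 D=-8 ZF=0 PC=2
Step 13: PC=2 exec 'MOV B, D'. After: A=12 B=-8 C=-1 D=-8 ZF=0 PC=3
Step 14: PC=3 exec 'SUB D, 4'. After: A=12 B=-8 C=-1 D=-12 ZF=0 PC=4
Step 15: PC=4 exec 'JMP 0'. After: A=12 B=-8 C=-1 D=-12 ZF=0 PC=0
After 50 steps: not halted. PC revisits the same instructions with no path to HALT; will never halt.

Answer: no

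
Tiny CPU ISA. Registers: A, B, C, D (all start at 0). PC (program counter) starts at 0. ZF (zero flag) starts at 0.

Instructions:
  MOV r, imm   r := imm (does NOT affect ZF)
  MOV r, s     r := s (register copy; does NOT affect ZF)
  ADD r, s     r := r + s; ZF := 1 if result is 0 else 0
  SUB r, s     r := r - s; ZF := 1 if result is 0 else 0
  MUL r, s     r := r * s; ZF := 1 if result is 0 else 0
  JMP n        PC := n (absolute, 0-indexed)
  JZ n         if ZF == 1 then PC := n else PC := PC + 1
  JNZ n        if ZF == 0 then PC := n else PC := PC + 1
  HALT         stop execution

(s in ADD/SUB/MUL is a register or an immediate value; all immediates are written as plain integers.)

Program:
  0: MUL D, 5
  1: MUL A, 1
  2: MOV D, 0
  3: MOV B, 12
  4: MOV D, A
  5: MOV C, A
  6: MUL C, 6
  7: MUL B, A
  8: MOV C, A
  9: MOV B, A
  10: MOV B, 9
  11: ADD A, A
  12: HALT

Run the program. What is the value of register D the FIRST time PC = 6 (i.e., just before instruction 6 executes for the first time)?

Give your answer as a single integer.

Step 1: PC=0 exec 'MUL D, 5'. After: A=0 B=0 C=0 D=0 ZF=1 PC=1
Step 2: PC=1 exec 'MUL A, 1'. After: A=0 B=0 C=0 D=0 ZF=1 PC=2
Step 3: PC=2 exec 'MOV D, 0'. After: A=0 B=0 C=0 D=0 ZF=1 PC=3
Step 4: PC=3 exec 'MOV B, 12'. After: A=0 B=12 C=0 D=0 ZF=1 PC=4
Step 5: PC=4 exec 'MOV D, A'. After: A=0 B=12 C=0 D=0 ZF=1 PC=5
Step 6: PC=5 exec 'MOV C, A'. After: A=0 B=12 C=0 D=0 ZF=1 PC=6
First time PC=6: D=0

0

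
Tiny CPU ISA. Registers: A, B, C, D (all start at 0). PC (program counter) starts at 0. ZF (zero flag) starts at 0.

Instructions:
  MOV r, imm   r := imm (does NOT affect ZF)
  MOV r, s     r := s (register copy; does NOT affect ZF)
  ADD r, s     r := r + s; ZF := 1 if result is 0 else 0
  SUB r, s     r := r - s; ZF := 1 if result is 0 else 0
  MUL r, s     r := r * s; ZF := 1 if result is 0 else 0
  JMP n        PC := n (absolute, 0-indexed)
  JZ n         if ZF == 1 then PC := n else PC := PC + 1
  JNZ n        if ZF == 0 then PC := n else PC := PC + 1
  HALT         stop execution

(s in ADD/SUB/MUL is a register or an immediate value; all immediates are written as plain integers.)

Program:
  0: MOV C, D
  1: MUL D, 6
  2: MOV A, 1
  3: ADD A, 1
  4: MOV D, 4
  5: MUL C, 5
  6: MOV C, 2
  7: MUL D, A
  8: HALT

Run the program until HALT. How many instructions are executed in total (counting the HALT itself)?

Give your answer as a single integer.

Answer: 9

Derivation:
Step 1: PC=0 exec 'MOV C, D'. After: A=0 B=0 C=0 D=0 ZF=0 PC=1
Step 2: PC=1 exec 'MUL D, 6'. After: A=0 B=0 C=0 D=0 ZF=1 PC=2
Step 3: PC=2 exec 'MOV A, 1'. After: A=1 B=0 C=0 D=0 ZF=1 PC=3
Step 4: PC=3 exec 'ADD A, 1'. After: A=2 B=0 C=0 D=0 ZF=0 PC=4
Step 5: PC=4 exec 'MOV D, 4'. After: A=2 B=0 C=0 D=4 ZF=0 PC=5
Step 6: PC=5 exec 'MUL C, 5'. After: A=2 B=0 C=0 D=4 ZF=1 PC=6
Step 7: PC=6 exec 'MOV C, 2'. After: A=2 B=0 C=2 D=4 ZF=1 PC=7
Step 8: PC=7 exec 'MUL D, A'. After: A=2 B=0 C=2 D=8 ZF=0 PC=8
Step 9: PC=8 exec 'HALT'. After: A=2 B=0 C=2 D=8 ZF=0 PC=8 HALTED
Total instructions executed: 9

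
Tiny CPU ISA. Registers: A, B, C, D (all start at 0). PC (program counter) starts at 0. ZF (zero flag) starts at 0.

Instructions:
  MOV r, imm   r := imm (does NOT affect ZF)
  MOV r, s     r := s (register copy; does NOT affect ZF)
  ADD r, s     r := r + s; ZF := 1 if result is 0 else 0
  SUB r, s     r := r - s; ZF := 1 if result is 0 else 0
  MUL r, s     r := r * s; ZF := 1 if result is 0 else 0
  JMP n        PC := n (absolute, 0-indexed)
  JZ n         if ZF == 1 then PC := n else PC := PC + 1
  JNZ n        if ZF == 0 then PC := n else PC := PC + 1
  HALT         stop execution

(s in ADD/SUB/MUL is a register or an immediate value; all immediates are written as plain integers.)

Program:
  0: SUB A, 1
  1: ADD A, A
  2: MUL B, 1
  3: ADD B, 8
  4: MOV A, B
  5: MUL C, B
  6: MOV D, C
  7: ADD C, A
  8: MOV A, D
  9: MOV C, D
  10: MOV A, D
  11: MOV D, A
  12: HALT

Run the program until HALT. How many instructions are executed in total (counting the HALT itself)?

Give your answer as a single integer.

Answer: 13

Derivation:
Step 1: PC=0 exec 'SUB A, 1'. After: A=-1 B=0 C=0 D=0 ZF=0 PC=1
Step 2: PC=1 exec 'ADD A, A'. After: A=-2 B=0 C=0 D=0 ZF=0 PC=2
Step 3: PC=2 exec 'MUL B, 1'. After: A=-2 B=0 C=0 D=0 ZF=1 PC=3
Step 4: PC=3 exec 'ADD B, 8'. After: A=-2 B=8 C=0 D=0 ZF=0 PC=4
Step 5: PC=4 exec 'MOV A, B'. After: A=8 B=8 C=0 D=0 ZF=0 PC=5
Step 6: PC=5 exec 'MUL C, B'. After: A=8 B=8 C=0 D=0 ZF=1 PC=6
Step 7: PC=6 exec 'MOV D, C'. After: A=8 B=8 C=0 D=0 ZF=1 PC=7
Step 8: PC=7 exec 'ADD C, A'. After: A=8 B=8 C=8 D=0 ZF=0 PC=8
Step 9: PC=8 exec 'MOV A, D'. After: A=0 B=8 C=8 D=0 ZF=0 PC=9
Step 10: PC=9 exec 'MOV C, D'. After: A=0 B=8 C=0 D=0 ZF=0 PC=10
Step 11: PC=10 exec 'MOV A, D'. After: A=0 B=8 C=0 D=0 ZF=0 PC=11
Step 12: PC=11 exec 'MOV D, A'. After: A=0 B=8 C=0 D=0 ZF=0 PC=12
Step 13: PC=12 exec 'HALT'. After: A=0 B=8 C=0 D=0 ZF=0 PC=12 HALTED
Total instructions executed: 13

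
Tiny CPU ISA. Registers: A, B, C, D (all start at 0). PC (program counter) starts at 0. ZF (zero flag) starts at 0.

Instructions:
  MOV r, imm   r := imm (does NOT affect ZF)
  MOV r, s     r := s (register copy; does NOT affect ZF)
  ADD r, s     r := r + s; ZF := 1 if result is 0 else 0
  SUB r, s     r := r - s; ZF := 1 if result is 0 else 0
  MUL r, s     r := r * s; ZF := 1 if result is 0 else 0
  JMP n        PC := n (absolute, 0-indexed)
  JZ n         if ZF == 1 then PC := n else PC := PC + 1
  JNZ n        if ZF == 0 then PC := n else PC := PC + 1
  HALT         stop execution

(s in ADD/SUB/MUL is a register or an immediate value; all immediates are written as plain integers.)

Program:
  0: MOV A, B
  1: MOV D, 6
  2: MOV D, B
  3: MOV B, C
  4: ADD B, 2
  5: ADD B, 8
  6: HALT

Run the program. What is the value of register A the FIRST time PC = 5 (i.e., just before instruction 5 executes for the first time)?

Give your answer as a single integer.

Step 1: PC=0 exec 'MOV A, B'. After: A=0 B=0 C=0 D=0 ZF=0 PC=1
Step 2: PC=1 exec 'MOV D, 6'. After: A=0 B=0 C=0 D=6 ZF=0 PC=2
Step 3: PC=2 exec 'MOV D, B'. After: A=0 B=0 C=0 D=0 ZF=0 PC=3
Step 4: PC=3 exec 'MOV B, C'. After: A=0 B=0 C=0 D=0 ZF=0 PC=4
Step 5: PC=4 exec 'ADD B, 2'. After: A=0 B=2 C=0 D=0 ZF=0 PC=5
First time PC=5: A=0

0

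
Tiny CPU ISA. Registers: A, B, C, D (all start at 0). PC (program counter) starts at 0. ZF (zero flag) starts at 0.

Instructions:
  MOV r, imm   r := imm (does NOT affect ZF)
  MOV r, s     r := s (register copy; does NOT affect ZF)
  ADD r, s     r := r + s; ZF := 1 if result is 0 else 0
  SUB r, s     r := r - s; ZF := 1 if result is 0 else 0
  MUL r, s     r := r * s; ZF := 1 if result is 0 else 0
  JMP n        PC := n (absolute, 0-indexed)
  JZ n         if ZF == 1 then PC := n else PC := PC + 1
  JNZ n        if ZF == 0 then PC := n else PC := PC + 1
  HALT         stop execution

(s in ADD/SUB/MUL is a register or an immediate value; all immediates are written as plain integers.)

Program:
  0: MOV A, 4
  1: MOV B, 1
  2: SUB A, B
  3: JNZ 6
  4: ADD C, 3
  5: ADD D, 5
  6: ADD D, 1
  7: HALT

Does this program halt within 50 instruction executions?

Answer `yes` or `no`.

Step 1: PC=0 exec 'MOV A, 4'. After: A=4 B=0 C=0 D=0 ZF=0 PC=1
Step 2: PC=1 exec 'MOV B, 1'. After: A=4 B=1 C=0 D=0 ZF=0 PC=2
Step 3: PC=2 exec 'SUB A, B'. After: A=3 B=1 C=0 D=0 ZF=0 PC=3
Step 4: PC=3 exec 'JNZ 6'. After: A=3 B=1 C=0 D=0 ZF=0 PC=6
Step 5: PC=6 exec 'ADD D, 1'. After: A=3 B=1 C=0 D=1 ZF=0 PC=7
Step 6: PC=7 exec 'HALT'. After: A=3 B=1 C=0 D=1 ZF=0 PC=7 HALTED

Answer: yes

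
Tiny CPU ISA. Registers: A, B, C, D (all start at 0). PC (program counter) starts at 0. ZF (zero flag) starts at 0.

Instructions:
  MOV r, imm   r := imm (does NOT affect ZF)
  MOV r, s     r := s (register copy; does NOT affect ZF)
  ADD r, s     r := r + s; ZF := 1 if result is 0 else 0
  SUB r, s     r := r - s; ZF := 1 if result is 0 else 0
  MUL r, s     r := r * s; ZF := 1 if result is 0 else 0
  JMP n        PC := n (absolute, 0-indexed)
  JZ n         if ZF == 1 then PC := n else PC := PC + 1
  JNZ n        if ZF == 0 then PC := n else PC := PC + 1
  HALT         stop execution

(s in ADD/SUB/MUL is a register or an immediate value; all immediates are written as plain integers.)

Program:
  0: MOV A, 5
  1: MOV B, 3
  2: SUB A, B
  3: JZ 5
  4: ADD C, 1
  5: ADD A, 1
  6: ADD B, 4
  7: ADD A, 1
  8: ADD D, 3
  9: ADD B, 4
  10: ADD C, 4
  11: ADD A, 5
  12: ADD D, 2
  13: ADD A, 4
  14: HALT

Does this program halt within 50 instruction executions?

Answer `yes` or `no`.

Step 1: PC=0 exec 'MOV A, 5'. After: A=5 B=0 C=0 D=0 ZF=0 PC=1
Step 2: PC=1 exec 'MOV B, 3'. After: A=5 B=3 C=0 D=0 ZF=0 PC=2
Step 3: PC=2 exec 'SUB A, B'. After: A=2 B=3 C=0 D=0 ZF=0 PC=3
Step 4: PC=3 exec 'JZ 5'. After: A=2 B=3 C=0 D=0 ZF=0 PC=4
Step 5: PC=4 exec 'ADD C, 1'. After: A=2 B=3 C=1 D=0 ZF=0 PC=5
Step 6: PC=5 exec 'ADD A, 1'. After: A=3 B=3 C=1 D=0 ZF=0 PC=6
Step 7: PC=6 exec 'ADD B, 4'. After: A=3 B=7 C=1 D=0 ZF=0 PC=7
Step 8: PC=7 exec 'ADD A, 1'. After: A=4 B=7 C=1 D=0 ZF=0 PC=8
Step 9: PC=8 exec 'ADD D, 3'. After: A=4 B=7 C=1 D=3 ZF=0 PC=9
Step 10: PC=9 exec 'ADD B, 4'. After: A=4 B=11 C=1 D=3 ZF=0 PC=10
Step 11: PC=10 exec 'ADD C, 4'. After: A=4 B=11 C=5 D=3 ZF=0 PC=11
Step 12: PC=11 exec 'ADD A, 5'. After: A=9 B=11 C=5 D=3 ZF=0 PC=12
Step 13: PC=12 exec 'ADD D, 2'. After: A=9 B=11 C=5 D=5 ZF=0 PC=13
Step 14: PC=13 exec 'ADD A, 4'. After: A=13 B=11 C=5 D=5 ZF=0 PC=14
Step 15: PC=14 exec 'HALT'. After: A=13 B=11 C=5 D=5 ZF=0 PC=14 HALTED

Answer: yes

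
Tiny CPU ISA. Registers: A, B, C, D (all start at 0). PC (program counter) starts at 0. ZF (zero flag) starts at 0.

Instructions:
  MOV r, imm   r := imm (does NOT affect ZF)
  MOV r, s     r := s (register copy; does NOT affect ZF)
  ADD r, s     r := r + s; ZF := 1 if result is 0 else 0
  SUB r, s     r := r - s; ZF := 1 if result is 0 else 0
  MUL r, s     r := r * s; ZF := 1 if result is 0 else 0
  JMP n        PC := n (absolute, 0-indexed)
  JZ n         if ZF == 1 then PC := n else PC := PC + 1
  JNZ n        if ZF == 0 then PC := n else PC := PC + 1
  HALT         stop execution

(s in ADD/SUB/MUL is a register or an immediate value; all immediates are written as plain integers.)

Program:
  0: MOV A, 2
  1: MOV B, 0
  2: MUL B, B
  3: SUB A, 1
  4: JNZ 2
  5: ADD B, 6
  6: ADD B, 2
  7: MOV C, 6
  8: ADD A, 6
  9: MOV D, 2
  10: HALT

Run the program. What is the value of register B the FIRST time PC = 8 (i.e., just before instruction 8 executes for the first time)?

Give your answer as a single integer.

Step 1: PC=0 exec 'MOV A, 2'. After: A=2 B=0 C=0 D=0 ZF=0 PC=1
Step 2: PC=1 exec 'MOV B, 0'. After: A=2 B=0 C=0 D=0 ZF=0 PC=2
Step 3: PC=2 exec 'MUL B, B'. After: A=2 B=0 C=0 D=0 ZF=1 PC=3
Step 4: PC=3 exec 'SUB A, 1'. After: A=1 B=0 C=0 D=0 ZF=0 PC=4
Step 5: PC=4 exec 'JNZ 2'. After: A=1 B=0 C=0 D=0 ZF=0 PC=2
Step 6: PC=2 exec 'MUL B, B'. After: A=1 B=0 C=0 D=0 ZF=1 PC=3
Step 7: PC=3 exec 'SUB A, 1'. After: A=0 B=0 C=0 D=0 ZF=1 PC=4
Step 8: PC=4 exec 'JNZ 2'. After: A=0 B=0 C=0 D=0 ZF=1 PC=5
Step 9: PC=5 exec 'ADD B, 6'. After: A=0 B=6 C=0 D=0 ZF=0 PC=6
Step 10: PC=6 exec 'ADD B, 2'. After: A=0 B=8 C=0 D=0 ZF=0 PC=7
Step 11: PC=7 exec 'MOV C, 6'. After: A=0 B=8 C=6 D=0 ZF=0 PC=8
First time PC=8: B=8

8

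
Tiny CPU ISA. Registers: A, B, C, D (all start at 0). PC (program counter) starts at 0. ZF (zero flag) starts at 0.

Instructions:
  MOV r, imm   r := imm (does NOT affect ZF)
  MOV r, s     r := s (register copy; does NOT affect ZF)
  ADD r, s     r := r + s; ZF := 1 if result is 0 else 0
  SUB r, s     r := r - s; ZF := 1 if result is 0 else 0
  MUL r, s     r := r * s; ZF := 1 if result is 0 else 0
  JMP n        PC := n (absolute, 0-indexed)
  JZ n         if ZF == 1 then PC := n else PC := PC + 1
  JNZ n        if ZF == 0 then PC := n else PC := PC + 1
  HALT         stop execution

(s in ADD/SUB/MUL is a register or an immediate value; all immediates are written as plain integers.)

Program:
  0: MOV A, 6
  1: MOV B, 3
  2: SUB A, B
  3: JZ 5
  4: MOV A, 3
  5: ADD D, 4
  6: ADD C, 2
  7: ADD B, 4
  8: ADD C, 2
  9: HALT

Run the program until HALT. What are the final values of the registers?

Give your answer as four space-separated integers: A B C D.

Answer: 3 7 4 4

Derivation:
Step 1: PC=0 exec 'MOV A, 6'. After: A=6 B=0 C=0 D=0 ZF=0 PC=1
Step 2: PC=1 exec 'MOV B, 3'. After: A=6 B=3 C=0 D=0 ZF=0 PC=2
Step 3: PC=2 exec 'SUB A, B'. After: A=3 B=3 C=0 D=0 ZF=0 PC=3
Step 4: PC=3 exec 'JZ 5'. After: A=3 B=3 C=0 D=0 ZF=0 PC=4
Step 5: PC=4 exec 'MOV A, 3'. After: A=3 B=3 C=0 D=0 ZF=0 PC=5
Step 6: PC=5 exec 'ADD D, 4'. After: A=3 B=3 C=0 D=4 ZF=0 PC=6
Step 7: PC=6 exec 'ADD C, 2'. After: A=3 B=3 C=2 D=4 ZF=0 PC=7
Step 8: PC=7 exec 'ADD B, 4'. After: A=3 B=7 C=2 D=4 ZF=0 PC=8
Step 9: PC=8 exec 'ADD C, 2'. After: A=3 B=7 C=4 D=4 ZF=0 PC=9
Step 10: PC=9 exec 'HALT'. After: A=3 B=7 C=4 D=4 ZF=0 PC=9 HALTED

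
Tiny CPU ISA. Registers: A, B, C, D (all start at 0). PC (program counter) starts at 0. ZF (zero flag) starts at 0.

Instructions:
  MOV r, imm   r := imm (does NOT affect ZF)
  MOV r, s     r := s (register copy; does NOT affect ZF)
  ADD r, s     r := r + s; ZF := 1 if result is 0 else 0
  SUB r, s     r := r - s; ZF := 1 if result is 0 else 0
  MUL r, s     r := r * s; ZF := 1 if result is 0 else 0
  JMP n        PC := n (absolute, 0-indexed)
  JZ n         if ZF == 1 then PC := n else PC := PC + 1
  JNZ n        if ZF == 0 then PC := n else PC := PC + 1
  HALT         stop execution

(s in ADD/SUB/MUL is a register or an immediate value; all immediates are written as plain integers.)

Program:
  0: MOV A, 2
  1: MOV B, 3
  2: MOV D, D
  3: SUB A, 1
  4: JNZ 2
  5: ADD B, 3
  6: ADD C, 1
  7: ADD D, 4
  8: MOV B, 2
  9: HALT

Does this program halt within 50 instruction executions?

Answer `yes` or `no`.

Answer: yes

Derivation:
Step 1: PC=0 exec 'MOV A, 2'. After: A=2 B=0 C=0 D=0 ZF=0 PC=1
Step 2: PC=1 exec 'MOV B, 3'. After: A=2 B=3 C=0 D=0 ZF=0 PC=2
Step 3: PC=2 exec 'MOV D, D'. After: A=2 B=3 C=0 D=0 ZF=0 PC=3
Step 4: PC=3 exec 'SUB A, 1'. After: A=1 B=3 C=0 D=0 ZF=0 PC=4
Step 5: PC=4 exec 'JNZ 2'. After: A=1 B=3 C=0 D=0 ZF=0 PC=2
Step 6: PC=2 exec 'MOV D, D'. After: A=1 B=3 C=0 D=0 ZF=0 PC=3
Step 7: PC=3 exec 'SUB A, 1'. After: A=0 B=3 C=0 D=0 ZF=1 PC=4
Step 8: PC=4 exec 'JNZ 2'. After: A=0 B=3 C=0 D=0 ZF=1 PC=5
Step 9: PC=5 exec 'ADD B, 3'. After: A=0 B=6 C=0 D=0 ZF=0 PC=6
Step 10: PC=6 exec 'ADD C, 1'. After: A=0 B=6 C=1 D=0 ZF=0 PC=7
Step 11: PC=7 exec 'ADD D, 4'. After: A=0 B=6 C=1 D=4 ZF=0 PC=8
Step 12: PC=8 exec 'MOV B, 2'. After: A=0 B=2 C=1 D=4 ZF=0 PC=9
Step 13: PC=9 exec 'HALT'. After: A=0 B=2 C=1 D=4 ZF=0 PC=9 HALTED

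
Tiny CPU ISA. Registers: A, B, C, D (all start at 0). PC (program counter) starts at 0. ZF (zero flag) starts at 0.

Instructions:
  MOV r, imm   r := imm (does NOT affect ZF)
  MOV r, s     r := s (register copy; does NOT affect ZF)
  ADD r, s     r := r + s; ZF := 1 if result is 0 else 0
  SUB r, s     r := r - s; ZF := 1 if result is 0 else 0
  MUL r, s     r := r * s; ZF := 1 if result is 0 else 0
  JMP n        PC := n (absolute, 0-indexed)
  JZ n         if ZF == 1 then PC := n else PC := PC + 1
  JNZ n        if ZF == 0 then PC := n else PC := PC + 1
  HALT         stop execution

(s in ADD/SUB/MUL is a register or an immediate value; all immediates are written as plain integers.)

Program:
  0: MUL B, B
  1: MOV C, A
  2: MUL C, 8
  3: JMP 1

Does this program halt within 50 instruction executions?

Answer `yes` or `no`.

Step 1: PC=0 exec 'MUL B, B'. After: A=0 B=0 C=0 D=0 ZF=1 PC=1
Step 2: PC=1 exec 'MOV C, A'. After: A=0 B=0 C=0 D=0 ZF=1 PC=2
Step 3: PC=2 exec 'MUL C, 8'. After: A=0 B=0 C=0 D=0 ZF=1 PC=3
Step 4: PC=3 exec 'JMP 1'. After: A=0 B=0 C=0 D=0 ZF=1 PC=1
State after step 4 equals state after step 1: the program is in a cycle of length 3 and will never halt.

Answer: no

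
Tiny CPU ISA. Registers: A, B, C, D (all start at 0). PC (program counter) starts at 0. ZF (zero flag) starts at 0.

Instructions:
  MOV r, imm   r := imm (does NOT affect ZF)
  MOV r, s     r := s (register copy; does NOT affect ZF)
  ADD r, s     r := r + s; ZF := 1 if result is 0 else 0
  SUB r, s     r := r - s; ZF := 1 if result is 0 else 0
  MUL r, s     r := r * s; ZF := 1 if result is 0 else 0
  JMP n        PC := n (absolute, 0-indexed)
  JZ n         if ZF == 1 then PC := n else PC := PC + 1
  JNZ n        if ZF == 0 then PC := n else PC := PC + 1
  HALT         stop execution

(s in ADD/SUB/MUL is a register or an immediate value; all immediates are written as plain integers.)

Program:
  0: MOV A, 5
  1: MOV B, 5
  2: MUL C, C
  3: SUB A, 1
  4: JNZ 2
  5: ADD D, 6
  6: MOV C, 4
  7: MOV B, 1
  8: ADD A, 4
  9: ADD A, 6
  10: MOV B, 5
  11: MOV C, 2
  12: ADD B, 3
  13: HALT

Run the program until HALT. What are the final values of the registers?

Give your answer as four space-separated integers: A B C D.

Answer: 10 8 2 6

Derivation:
Step 1: PC=0 exec 'MOV A, 5'. After: A=5 B=0 C=0 D=0 ZF=0 PC=1
Step 2: PC=1 exec 'MOV B, 5'. After: A=5 B=5 C=0 D=0 ZF=0 PC=2
Step 3: PC=2 exec 'MUL C, C'. After: A=5 B=5 C=0 D=0 ZF=1 PC=3
Step 4: PC=3 exec 'SUB A, 1'. After: A=4 B=5 C=0 D=0 ZF=0 PC=4
Step 5: PC=4 exec 'JNZ 2'. After: A=4 B=5 C=0 D=0 ZF=0 PC=2
Step 6: PC=2 exec 'MUL C, C'. After: A=4 B=5 C=0 D=0 ZF=1 PC=3
Step 7: PC=3 exec 'SUB A, 1'. After: A=3 B=5 C=0 D=0 ZF=0 PC=4
Step 8: PC=4 exec 'JNZ 2'. After: A=3 B=5 C=0 D=0 ZF=0 PC=2
Step 9: PC=2 exec 'MUL C, C'. After: A=3 B=5 C=0 D=0 ZF=1 PC=3
Step 10: PC=3 exec 'SUB A, 1'. After: A=2 B=5 C=0 D=0 ZF=0 PC=4
Step 11: PC=4 exec 'JNZ 2'. After: A=2 B=5 C=0 D=0 ZF=0 PC=2
Step 12: PC=2 exec 'MUL C, C'. After: A=2 B=5 C=0 D=0 ZF=1 PC=3
Step 13: PC=3 exec 'SUB A, 1'. After: A=1 B=5 C=0 D=0 ZF=0 PC=4
Step 14: PC=4 exec 'JNZ 2'. After: A=1 B=5 C=0 D=0 ZF=0 PC=2
Step 15: PC=2 exec 'MUL C, C'. After: A=1 B=5 C=0 D=0 ZF=1 PC=3
Step 16: PC=3 exec 'SUB A, 1'. After: A=0 B=5 C=0 D=0 ZF=1 PC=4
Step 17: PC=4 exec 'JNZ 2'. After: A=0 B=5 C=0 D=0 ZF=1 PC=5
Step 18: PC=5 exec 'ADD D, 6'. After: A=0 B=5 C=0 D=6 ZF=0 PC=6
Step 19: PC=6 exec 'MOV C, 4'. After: A=0 B=5 C=4 D=6 ZF=0 PC=7
Step 20: PC=7 exec 'MOV B, 1'. After: A=0 B=1 C=4 D=6 ZF=0 PC=8
Step 21: PC=8 exec 'ADD A, 4'. After: A=4 B=1 C=4 D=6 ZF=0 PC=9
Step 22: PC=9 exec 'ADD A, 6'. After: A=10 B=1 C=4 D=6 ZF=0 PC=10
Step 23: PC=10 exec 'MOV B, 5'. After: A=10 B=5 C=4 D=6 ZF=0 PC=11
Step 24: PC=11 exec 'MOV C, 2'. After: A=10 B=5 C=2 D=6 ZF=0 PC=12
Step 25: PC=12 exec 'ADD B, 3'. After: A=10 B=8 C=2 D=6 ZF=0 PC=13
Step 26: PC=13 exec 'HALT'. After: A=10 B=8 C=2 D=6 ZF=0 PC=13 HALTED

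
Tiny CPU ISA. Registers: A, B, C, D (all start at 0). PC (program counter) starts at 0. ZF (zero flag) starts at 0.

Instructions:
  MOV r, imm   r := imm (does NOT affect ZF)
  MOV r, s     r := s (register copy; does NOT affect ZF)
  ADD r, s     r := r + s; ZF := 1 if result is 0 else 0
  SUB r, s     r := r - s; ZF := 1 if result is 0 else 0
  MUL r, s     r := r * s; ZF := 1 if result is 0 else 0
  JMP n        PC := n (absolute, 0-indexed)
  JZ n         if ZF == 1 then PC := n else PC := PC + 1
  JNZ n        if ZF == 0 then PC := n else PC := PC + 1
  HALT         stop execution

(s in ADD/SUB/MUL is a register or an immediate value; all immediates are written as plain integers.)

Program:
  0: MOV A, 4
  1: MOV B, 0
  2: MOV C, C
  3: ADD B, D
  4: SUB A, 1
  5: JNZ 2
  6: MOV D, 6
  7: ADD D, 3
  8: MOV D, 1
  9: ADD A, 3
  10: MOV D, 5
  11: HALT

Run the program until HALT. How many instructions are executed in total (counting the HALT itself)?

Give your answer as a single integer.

Step 1: PC=0 exec 'MOV A, 4'. After: A=4 B=0 C=0 D=0 ZF=0 PC=1
Step 2: PC=1 exec 'MOV B, 0'. After: A=4 B=0 C=0 D=0 ZF=0 PC=2
Step 3: PC=2 exec 'MOV C, C'. After: A=4 B=0 C=0 D=0 ZF=0 PC=3
Step 4: PC=3 exec 'ADD B, D'. After: A=4 B=0 C=0 D=0 ZF=1 PC=4
Step 5: PC=4 exec 'SUB A, 1'. After: A=3 B=0 C=0 D=0 ZF=0 PC=5
Step 6: PC=5 exec 'JNZ 2'. After: A=3 B=0 C=0 D=0 ZF=0 PC=2
Step 7: PC=2 exec 'MOV C, C'. After: A=3 B=0 C=0 D=0 ZF=0 PC=3
Step 8: PC=3 exec 'ADD B, D'. After: A=3 B=0 C=0 D=0 ZF=1 PC=4
Step 9: PC=4 exec 'SUB A, 1'. After: A=2 B=0 C=0 D=0 ZF=0 PC=5
Step 10: PC=5 exec 'JNZ 2'. After: A=2 B=0 C=0 D=0 ZF=0 PC=2
Step 11: PC=2 exec 'MOV C, C'. After: A=2 B=0 C=0 D=0 ZF=0 PC=3
Step 12: PC=3 exec 'ADD B, D'. After: A=2 B=0 C=0 D=0 ZF=1 PC=4
Step 13: PC=4 exec 'SUB A, 1'. After: A=1 B=0 C=0 D=0 ZF=0 PC=5
Step 14: PC=5 exec 'JNZ 2'. After: A=1 B=0 C=0 D=0 ZF=0 PC=2
Step 15: PC=2 exec 'MOV C, C'. After: A=1 B=0 C=0 D=0 ZF=0 PC=3
Step 16: PC=3 exec 'ADD B, D'. After: A=1 B=0 C=0 D=0 ZF=1 PC=4
Step 17: PC=4 exec 'SUB A, 1'. After: A=0 B=0 C=0 D=0 ZF=1 PC=5
Step 18: PC=5 exec 'JNZ 2'. After: A=0 B=0 C=0 D=0 ZF=1 PC=6
Step 19: PC=6 exec 'MOV D, 6'. After: A=0 B=0 C=0 D=6 ZF=1 PC=7
Step 20: PC=7 exec 'ADD D, 3'. After: A=0 B=0 C=0 D=9 ZF=0 PC=8
Step 21: PC=8 exec 'MOV D, 1'. After: A=0 B=0 C=0 D=1 ZF=0 PC=9
Step 22: PC=9 exec 'ADD A, 3'. After: A=3 B=0 C=0 D=1 ZF=0 PC=10
Step 23: PC=10 exec 'MOV D, 5'. After: A=3 B=0 C=0 D=5 ZF=0 PC=11
Step 24: PC=11 exec 'HALT'. After: A=3 B=0 C=0 D=5 ZF=0 PC=11 HALTED
Total instructions executed: 24

Answer: 24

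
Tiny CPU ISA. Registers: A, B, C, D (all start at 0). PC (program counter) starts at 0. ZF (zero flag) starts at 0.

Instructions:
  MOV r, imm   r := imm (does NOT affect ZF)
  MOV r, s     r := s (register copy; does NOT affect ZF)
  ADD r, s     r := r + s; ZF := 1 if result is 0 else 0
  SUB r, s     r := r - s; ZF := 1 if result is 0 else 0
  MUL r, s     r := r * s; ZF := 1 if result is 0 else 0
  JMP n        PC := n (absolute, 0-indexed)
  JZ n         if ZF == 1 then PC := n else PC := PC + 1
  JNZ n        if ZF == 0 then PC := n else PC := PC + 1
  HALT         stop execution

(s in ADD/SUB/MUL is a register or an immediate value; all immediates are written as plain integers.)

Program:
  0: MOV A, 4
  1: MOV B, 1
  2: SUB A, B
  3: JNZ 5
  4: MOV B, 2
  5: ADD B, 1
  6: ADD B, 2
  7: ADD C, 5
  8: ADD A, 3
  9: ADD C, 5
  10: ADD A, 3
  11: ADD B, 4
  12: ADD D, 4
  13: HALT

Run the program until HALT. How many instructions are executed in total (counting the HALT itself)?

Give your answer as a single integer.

Answer: 13

Derivation:
Step 1: PC=0 exec 'MOV A, 4'. After: A=4 B=0 C=0 D=0 ZF=0 PC=1
Step 2: PC=1 exec 'MOV B, 1'. After: A=4 B=1 C=0 D=0 ZF=0 PC=2
Step 3: PC=2 exec 'SUB A, B'. After: A=3 B=1 C=0 D=0 ZF=0 PC=3
Step 4: PC=3 exec 'JNZ 5'. After: A=3 B=1 C=0 D=0 ZF=0 PC=5
Step 5: PC=5 exec 'ADD B, 1'. After: A=3 B=2 C=0 D=0 ZF=0 PC=6
Step 6: PC=6 exec 'ADD B, 2'. After: A=3 B=4 C=0 D=0 ZF=0 PC=7
Step 7: PC=7 exec 'ADD C, 5'. After: A=3 B=4 C=5 D=0 ZF=0 PC=8
Step 8: PC=8 exec 'ADD A, 3'. After: A=6 B=4 C=5 D=0 ZF=0 PC=9
Step 9: PC=9 exec 'ADD C, 5'. After: A=6 B=4 C=10 D=0 ZF=0 PC=10
Step 10: PC=10 exec 'ADD A, 3'. After: A=9 B=4 C=10 D=0 ZF=0 PC=11
Step 11: PC=11 exec 'ADD B, 4'. After: A=9 B=8 C=10 D=0 ZF=0 PC=12
Step 12: PC=12 exec 'ADD D, 4'. After: A=9 B=8 C=10 D=4 ZF=0 PC=13
Step 13: PC=13 exec 'HALT'. After: A=9 B=8 C=10 D=4 ZF=0 PC=13 HALTED
Total instructions executed: 13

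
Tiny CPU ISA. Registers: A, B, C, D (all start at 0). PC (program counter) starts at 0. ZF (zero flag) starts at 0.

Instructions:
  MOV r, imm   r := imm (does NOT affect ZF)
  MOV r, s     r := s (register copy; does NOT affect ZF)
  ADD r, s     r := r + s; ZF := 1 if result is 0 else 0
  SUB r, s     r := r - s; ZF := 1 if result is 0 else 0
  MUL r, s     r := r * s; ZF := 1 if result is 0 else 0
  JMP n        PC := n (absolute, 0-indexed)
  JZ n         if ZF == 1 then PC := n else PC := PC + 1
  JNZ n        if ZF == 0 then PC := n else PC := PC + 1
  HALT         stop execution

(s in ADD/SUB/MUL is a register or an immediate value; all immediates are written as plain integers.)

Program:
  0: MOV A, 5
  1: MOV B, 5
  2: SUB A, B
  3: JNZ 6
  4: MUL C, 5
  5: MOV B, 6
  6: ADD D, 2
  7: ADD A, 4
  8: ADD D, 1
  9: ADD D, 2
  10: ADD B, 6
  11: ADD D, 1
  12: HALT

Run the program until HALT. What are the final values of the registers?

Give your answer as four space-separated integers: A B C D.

Step 1: PC=0 exec 'MOV A, 5'. After: A=5 B=0 C=0 D=0 ZF=0 PC=1
Step 2: PC=1 exec 'MOV B, 5'. After: A=5 B=5 C=0 D=0 ZF=0 PC=2
Step 3: PC=2 exec 'SUB A, B'. After: A=0 B=5 C=0 D=0 ZF=1 PC=3
Step 4: PC=3 exec 'JNZ 6'. After: A=0 B=5 C=0 D=0 ZF=1 PC=4
Step 5: PC=4 exec 'MUL C, 5'. After: A=0 B=5 C=0 D=0 ZF=1 PC=5
Step 6: PC=5 exec 'MOV B, 6'. After: A=0 B=6 C=0 D=0 ZF=1 PC=6
Step 7: PC=6 exec 'ADD D, 2'. After: A=0 B=6 C=0 D=2 ZF=0 PC=7
Step 8: PC=7 exec 'ADD A, 4'. After: A=4 B=6 C=0 D=2 ZF=0 PC=8
Step 9: PC=8 exec 'ADD D, 1'. After: A=4 B=6 C=0 D=3 ZF=0 PC=9
Step 10: PC=9 exec 'ADD D, 2'. After: A=4 B=6 C=0 D=5 ZF=0 PC=10
Step 11: PC=10 exec 'ADD B, 6'. After: A=4 B=12 C=0 D=5 ZF=0 PC=11
Step 12: PC=11 exec 'ADD D, 1'. After: A=4 B=12 C=0 D=6 ZF=0 PC=12
Step 13: PC=12 exec 'HALT'. After: A=4 B=12 C=0 D=6 ZF=0 PC=12 HALTED

Answer: 4 12 0 6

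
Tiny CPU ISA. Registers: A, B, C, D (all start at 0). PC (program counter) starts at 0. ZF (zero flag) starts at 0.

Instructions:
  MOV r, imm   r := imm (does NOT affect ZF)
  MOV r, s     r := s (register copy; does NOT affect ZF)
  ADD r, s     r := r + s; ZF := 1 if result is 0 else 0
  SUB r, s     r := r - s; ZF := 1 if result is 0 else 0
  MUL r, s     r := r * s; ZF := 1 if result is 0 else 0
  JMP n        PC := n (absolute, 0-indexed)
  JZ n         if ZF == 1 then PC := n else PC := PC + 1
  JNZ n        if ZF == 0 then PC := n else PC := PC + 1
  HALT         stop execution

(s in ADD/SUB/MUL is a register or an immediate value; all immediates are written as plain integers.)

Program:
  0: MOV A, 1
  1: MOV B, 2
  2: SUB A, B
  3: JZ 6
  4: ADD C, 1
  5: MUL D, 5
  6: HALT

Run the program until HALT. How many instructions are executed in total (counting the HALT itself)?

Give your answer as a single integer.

Step 1: PC=0 exec 'MOV A, 1'. After: A=1 B=0 C=0 D=0 ZF=0 PC=1
Step 2: PC=1 exec 'MOV B, 2'. After: A=1 B=2 C=0 D=0 ZF=0 PC=2
Step 3: PC=2 exec 'SUB A, B'. After: A=-1 B=2 C=0 D=0 ZF=0 PC=3
Step 4: PC=3 exec 'JZ 6'. After: A=-1 B=2 C=0 D=0 ZF=0 PC=4
Step 5: PC=4 exec 'ADD C, 1'. After: A=-1 B=2 C=1 D=0 ZF=0 PC=5
Step 6: PC=5 exec 'MUL D, 5'. After: A=-1 B=2 C=1 D=0 ZF=1 PC=6
Step 7: PC=6 exec 'HALT'. After: A=-1 B=2 C=1 D=0 ZF=1 PC=6 HALTED
Total instructions executed: 7

Answer: 7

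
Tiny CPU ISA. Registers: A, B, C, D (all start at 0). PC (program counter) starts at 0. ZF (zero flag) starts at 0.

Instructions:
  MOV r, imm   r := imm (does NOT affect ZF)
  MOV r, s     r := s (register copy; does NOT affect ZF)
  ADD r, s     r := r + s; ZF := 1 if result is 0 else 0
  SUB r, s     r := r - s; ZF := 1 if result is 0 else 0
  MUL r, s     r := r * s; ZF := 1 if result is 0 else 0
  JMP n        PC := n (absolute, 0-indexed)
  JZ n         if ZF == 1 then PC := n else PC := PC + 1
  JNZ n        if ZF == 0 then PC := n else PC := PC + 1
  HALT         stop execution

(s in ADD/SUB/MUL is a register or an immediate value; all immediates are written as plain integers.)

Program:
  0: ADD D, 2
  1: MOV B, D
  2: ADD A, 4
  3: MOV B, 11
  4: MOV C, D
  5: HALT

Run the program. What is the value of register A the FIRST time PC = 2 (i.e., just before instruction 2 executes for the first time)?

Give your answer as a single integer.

Step 1: PC=0 exec 'ADD D, 2'. After: A=0 B=0 C=0 D=2 ZF=0 PC=1
Step 2: PC=1 exec 'MOV B, D'. After: A=0 B=2 C=0 D=2 ZF=0 PC=2
First time PC=2: A=0

0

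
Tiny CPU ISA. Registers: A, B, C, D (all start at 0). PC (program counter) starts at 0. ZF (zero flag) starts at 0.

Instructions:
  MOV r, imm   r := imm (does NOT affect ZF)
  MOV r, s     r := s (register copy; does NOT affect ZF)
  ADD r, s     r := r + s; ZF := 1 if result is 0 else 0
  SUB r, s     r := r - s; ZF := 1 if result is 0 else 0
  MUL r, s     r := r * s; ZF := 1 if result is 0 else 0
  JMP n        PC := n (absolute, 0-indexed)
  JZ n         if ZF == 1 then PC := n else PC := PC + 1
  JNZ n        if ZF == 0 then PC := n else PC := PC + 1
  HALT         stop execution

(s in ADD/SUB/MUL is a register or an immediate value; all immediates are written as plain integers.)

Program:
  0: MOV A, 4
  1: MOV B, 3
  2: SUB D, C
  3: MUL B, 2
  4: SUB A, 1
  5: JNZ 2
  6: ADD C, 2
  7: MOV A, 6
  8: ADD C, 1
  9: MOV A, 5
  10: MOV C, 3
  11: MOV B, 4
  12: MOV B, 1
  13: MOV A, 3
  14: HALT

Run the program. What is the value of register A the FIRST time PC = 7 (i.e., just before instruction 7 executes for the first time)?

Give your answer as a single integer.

Step 1: PC=0 exec 'MOV A, 4'. After: A=4 B=0 C=0 D=0 ZF=0 PC=1
Step 2: PC=1 exec 'MOV B, 3'. After: A=4 B=3 C=0 D=0 ZF=0 PC=2
Step 3: PC=2 exec 'SUB D, C'. After: A=4 B=3 C=0 D=0 ZF=1 PC=3
Step 4: PC=3 exec 'MUL B, 2'. After: A=4 B=6 C=0 D=0 ZF=0 PC=4
Step 5: PC=4 exec 'SUB A, 1'. After: A=3 B=6 C=0 D=0 ZF=0 PC=5
Step 6: PC=5 exec 'JNZ 2'. After: A=3 B=6 C=0 D=0 ZF=0 PC=2
Step 7: PC=2 exec 'SUB D, C'. After: A=3 B=6 C=0 D=0 ZF=1 PC=3
Step 8: PC=3 exec 'MUL B, 2'. After: A=3 B=12 C=0 D=0 ZF=0 PC=4
Step 9: PC=4 exec 'SUB A, 1'. After: A=2 B=12 C=0 D=0 ZF=0 PC=5
Step 10: PC=5 exec 'JNZ 2'. After: A=2 B=12 C=0 D=0 ZF=0 PC=2
Step 11: PC=2 exec 'SUB D, C'. After: A=2 B=12 C=0 D=0 ZF=1 PC=3
Step 12: PC=3 exec 'MUL B, 2'. After: A=2 B=24 C=0 D=0 ZF=0 PC=4
Step 13: PC=4 exec 'SUB A, 1'. After: A=1 B=24 C=0 D=0 ZF=0 PC=5
Step 14: PC=5 exec 'JNZ 2'. After: A=1 B=24 C=0 D=0 ZF=0 PC=2
Step 15: PC=2 exec 'SUB D, C'. After: A=1 B=24 C=0 D=0 ZF=1 PC=3
Step 16: PC=3 exec 'MUL B, 2'. After: A=1 B=48 C=0 D=0 ZF=0 PC=4
Step 17: PC=4 exec 'SUB A, 1'. After: A=0 B=48 C=0 D=0 ZF=1 PC=5
Step 18: PC=5 exec 'JNZ 2'. After: A=0 B=48 C=0 D=0 ZF=1 PC=6
Step 19: PC=6 exec 'ADD C, 2'. After: A=0 B=48 C=2 D=0 ZF=0 PC=7
First time PC=7: A=0

0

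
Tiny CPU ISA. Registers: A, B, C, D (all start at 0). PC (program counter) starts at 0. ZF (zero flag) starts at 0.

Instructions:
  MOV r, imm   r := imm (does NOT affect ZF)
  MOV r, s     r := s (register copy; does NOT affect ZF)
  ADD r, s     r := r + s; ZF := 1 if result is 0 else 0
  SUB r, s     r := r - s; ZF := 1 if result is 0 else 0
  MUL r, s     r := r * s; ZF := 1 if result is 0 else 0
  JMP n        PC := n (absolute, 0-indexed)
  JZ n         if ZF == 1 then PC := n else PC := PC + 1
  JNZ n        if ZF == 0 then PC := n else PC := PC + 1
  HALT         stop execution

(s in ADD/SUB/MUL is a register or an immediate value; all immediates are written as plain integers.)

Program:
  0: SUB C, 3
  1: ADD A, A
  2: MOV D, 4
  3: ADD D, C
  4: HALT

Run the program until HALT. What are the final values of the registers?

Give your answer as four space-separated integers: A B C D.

Step 1: PC=0 exec 'SUB C, 3'. After: A=0 B=0 C=-3 D=0 ZF=0 PC=1
Step 2: PC=1 exec 'ADD A, A'. After: A=0 B=0 C=-3 D=0 ZF=1 PC=2
Step 3: PC=2 exec 'MOV D, 4'. After: A=0 B=0 C=-3 D=4 ZF=1 PC=3
Step 4: PC=3 exec 'ADD D, C'. After: A=0 B=0 C=-3 D=1 ZF=0 PC=4
Step 5: PC=4 exec 'HALT'. After: A=0 B=0 C=-3 D=1 ZF=0 PC=4 HALTED

Answer: 0 0 -3 1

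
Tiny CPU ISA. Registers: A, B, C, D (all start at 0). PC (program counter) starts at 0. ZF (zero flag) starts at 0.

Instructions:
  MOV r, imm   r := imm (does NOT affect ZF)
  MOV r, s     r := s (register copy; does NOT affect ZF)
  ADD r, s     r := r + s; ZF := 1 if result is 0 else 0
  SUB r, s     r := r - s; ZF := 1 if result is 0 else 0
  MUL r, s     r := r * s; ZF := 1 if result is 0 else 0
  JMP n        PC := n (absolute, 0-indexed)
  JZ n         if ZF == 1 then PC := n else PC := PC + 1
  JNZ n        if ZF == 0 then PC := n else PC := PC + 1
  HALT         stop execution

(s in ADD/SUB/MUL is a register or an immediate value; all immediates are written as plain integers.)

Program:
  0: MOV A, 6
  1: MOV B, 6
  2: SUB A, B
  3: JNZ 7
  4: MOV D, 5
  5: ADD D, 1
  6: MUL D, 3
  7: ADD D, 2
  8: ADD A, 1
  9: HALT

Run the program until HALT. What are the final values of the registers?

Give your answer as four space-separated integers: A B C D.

Answer: 1 6 0 20

Derivation:
Step 1: PC=0 exec 'MOV A, 6'. After: A=6 B=0 C=0 D=0 ZF=0 PC=1
Step 2: PC=1 exec 'MOV B, 6'. After: A=6 B=6 C=0 D=0 ZF=0 PC=2
Step 3: PC=2 exec 'SUB A, B'. After: A=0 B=6 C=0 D=0 ZF=1 PC=3
Step 4: PC=3 exec 'JNZ 7'. After: A=0 B=6 C=0 D=0 ZF=1 PC=4
Step 5: PC=4 exec 'MOV D, 5'. After: A=0 B=6 C=0 D=5 ZF=1 PC=5
Step 6: PC=5 exec 'ADD D, 1'. After: A=0 B=6 C=0 D=6 ZF=0 PC=6
Step 7: PC=6 exec 'MUL D, 3'. After: A=0 B=6 C=0 D=18 ZF=0 PC=7
Step 8: PC=7 exec 'ADD D, 2'. After: A=0 B=6 C=0 D=20 ZF=0 PC=8
Step 9: PC=8 exec 'ADD A, 1'. After: A=1 B=6 C=0 D=20 ZF=0 PC=9
Step 10: PC=9 exec 'HALT'. After: A=1 B=6 C=0 D=20 ZF=0 PC=9 HALTED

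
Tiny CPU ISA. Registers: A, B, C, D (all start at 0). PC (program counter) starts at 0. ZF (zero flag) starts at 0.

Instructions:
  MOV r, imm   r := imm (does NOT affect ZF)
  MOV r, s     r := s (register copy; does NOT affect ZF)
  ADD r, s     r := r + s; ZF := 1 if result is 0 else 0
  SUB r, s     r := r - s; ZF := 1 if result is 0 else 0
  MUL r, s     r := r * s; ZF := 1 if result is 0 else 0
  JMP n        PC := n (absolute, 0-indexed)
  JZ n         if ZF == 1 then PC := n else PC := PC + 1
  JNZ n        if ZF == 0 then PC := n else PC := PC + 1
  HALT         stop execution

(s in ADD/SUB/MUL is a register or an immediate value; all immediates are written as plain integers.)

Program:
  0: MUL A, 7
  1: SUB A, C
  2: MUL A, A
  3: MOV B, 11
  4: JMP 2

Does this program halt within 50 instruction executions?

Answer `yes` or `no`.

Answer: no

Derivation:
Step 1: PC=0 exec 'MUL A, 7'. After: A=0 B=0 C=0 D=0 ZF=1 PC=1
Step 2: PC=1 exec 'SUB A, C'. After: A=0 B=0 C=0 D=0 ZF=1 PC=2
Step 3: PC=2 exec 'MUL A, A'. After: A=0 B=0 C=0 D=0 ZF=1 PC=3
Step 4: PC=3 exec 'MOV B, 11'. After: A=0 B=11 C=0 D=0 ZF=1 PC=4
Step 5: PC=4 exec 'JMP 2'. After: A=0 B=11 C=0 D=0 ZF=1 PC=2
Step 6: PC=2 exec 'MUL A, A'. After: A=0 B=11 C=0 D=0 ZF=1 PC=3
Step 7: PC=3 exec 'MOV B, 11'. After: A=0 B=11 C=0 D=0 ZF=1 PC=4
State after step 7 equals state after step 4: the program is in a cycle of length 3 and will never halt.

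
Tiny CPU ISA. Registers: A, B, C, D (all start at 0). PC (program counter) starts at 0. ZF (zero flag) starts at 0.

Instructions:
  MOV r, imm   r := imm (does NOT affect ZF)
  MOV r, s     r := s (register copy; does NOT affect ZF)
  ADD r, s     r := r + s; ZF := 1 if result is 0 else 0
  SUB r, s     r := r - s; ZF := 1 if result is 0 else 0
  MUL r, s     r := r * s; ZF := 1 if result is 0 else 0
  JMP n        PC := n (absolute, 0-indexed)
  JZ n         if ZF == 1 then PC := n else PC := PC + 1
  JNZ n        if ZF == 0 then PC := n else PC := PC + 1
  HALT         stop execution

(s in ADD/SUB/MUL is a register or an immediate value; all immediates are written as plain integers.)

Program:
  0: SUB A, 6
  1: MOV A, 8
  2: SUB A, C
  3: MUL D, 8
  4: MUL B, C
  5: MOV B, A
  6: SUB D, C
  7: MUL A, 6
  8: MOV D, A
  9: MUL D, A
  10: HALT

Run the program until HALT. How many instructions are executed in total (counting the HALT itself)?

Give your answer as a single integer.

Answer: 11

Derivation:
Step 1: PC=0 exec 'SUB A, 6'. After: A=-6 B=0 C=0 D=0 ZF=0 PC=1
Step 2: PC=1 exec 'MOV A, 8'. After: A=8 B=0 C=0 D=0 ZF=0 PC=2
Step 3: PC=2 exec 'SUB A, C'. After: A=8 B=0 C=0 D=0 ZF=0 PC=3
Step 4: PC=3 exec 'MUL D, 8'. After: A=8 B=0 C=0 D=0 ZF=1 PC=4
Step 5: PC=4 exec 'MUL B, C'. After: A=8 B=0 C=0 D=0 ZF=1 PC=5
Step 6: PC=5 exec 'MOV B, A'. After: A=8 B=8 C=0 D=0 ZF=1 PC=6
Step 7: PC=6 exec 'SUB D, C'. After: A=8 B=8 C=0 D=0 ZF=1 PC=7
Step 8: PC=7 exec 'MUL A, 6'. After: A=48 B=8 C=0 D=0 ZF=0 PC=8
Step 9: PC=8 exec 'MOV D, A'. After: A=48 B=8 C=0 D=48 ZF=0 PC=9
Step 10: PC=9 exec 'MUL D, A'. After: A=48 B=8 C=0 D=2304 ZF=0 PC=10
Step 11: PC=10 exec 'HALT'. After: A=48 B=8 C=0 D=2304 ZF=0 PC=10 HALTED
Total instructions executed: 11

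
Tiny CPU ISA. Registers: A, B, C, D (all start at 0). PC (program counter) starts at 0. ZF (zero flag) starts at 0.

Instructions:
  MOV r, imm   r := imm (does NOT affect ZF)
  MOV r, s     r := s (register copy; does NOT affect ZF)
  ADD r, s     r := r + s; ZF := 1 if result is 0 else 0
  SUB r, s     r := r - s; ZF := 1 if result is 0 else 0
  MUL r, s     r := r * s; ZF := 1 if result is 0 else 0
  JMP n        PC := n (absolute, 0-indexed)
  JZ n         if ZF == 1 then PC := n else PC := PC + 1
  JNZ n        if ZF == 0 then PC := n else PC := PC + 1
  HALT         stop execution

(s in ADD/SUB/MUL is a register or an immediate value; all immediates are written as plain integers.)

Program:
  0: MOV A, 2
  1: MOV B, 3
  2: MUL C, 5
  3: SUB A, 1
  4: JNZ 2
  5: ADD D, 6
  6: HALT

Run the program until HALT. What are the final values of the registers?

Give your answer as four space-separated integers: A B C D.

Step 1: PC=0 exec 'MOV A, 2'. After: A=2 B=0 C=0 D=0 ZF=0 PC=1
Step 2: PC=1 exec 'MOV B, 3'. After: A=2 B=3 C=0 D=0 ZF=0 PC=2
Step 3: PC=2 exec 'MUL C, 5'. After: A=2 B=3 C=0 D=0 ZF=1 PC=3
Step 4: PC=3 exec 'SUB A, 1'. After: A=1 B=3 C=0 D=0 ZF=0 PC=4
Step 5: PC=4 exec 'JNZ 2'. After: A=1 B=3 C=0 D=0 ZF=0 PC=2
Step 6: PC=2 exec 'MUL C, 5'. After: A=1 B=3 C=0 D=0 ZF=1 PC=3
Step 7: PC=3 exec 'SUB A, 1'. After: A=0 B=3 C=0 D=0 ZF=1 PC=4
Step 8: PC=4 exec 'JNZ 2'. After: A=0 B=3 C=0 D=0 ZF=1 PC=5
Step 9: PC=5 exec 'ADD D, 6'. After: A=0 B=3 C=0 D=6 ZF=0 PC=6
Step 10: PC=6 exec 'HALT'. After: A=0 B=3 C=0 D=6 ZF=0 PC=6 HALTED

Answer: 0 3 0 6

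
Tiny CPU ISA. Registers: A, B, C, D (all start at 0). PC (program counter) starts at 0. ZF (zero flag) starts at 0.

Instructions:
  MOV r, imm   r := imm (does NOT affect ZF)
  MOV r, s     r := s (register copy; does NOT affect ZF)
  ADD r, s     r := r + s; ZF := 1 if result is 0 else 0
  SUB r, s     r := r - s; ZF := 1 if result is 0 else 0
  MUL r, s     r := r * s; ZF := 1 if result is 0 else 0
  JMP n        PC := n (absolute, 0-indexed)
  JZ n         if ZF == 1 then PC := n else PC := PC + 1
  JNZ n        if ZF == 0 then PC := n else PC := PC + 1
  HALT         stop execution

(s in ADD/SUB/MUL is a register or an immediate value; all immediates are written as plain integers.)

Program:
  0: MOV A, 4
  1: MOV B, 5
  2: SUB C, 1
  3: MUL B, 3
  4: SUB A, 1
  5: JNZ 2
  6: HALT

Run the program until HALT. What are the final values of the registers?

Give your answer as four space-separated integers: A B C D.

Answer: 0 405 -4 0

Derivation:
Step 1: PC=0 exec 'MOV A, 4'. After: A=4 B=0 C=0 D=0 ZF=0 PC=1
Step 2: PC=1 exec 'MOV B, 5'. After: A=4 B=5 C=0 D=0 ZF=0 PC=2
Step 3: PC=2 exec 'SUB C, 1'. After: A=4 B=5 C=-1 D=0 ZF=0 PC=3
Step 4: PC=3 exec 'MUL B, 3'. After: A=4 B=15 C=-1 D=0 ZF=0 PC=4
Step 5: PC=4 exec 'SUB A, 1'. After: A=3 B=15 C=-1 D=0 ZF=0 PC=5
Step 6: PC=5 exec 'JNZ 2'. After: A=3 B=15 C=-1 D=0 ZF=0 PC=2
Step 7: PC=2 exec 'SUB C, 1'. After: A=3 B=15 C=-2 D=0 ZF=0 PC=3
Step 8: PC=3 exec 'MUL B, 3'. After: A=3 B=45 C=-2 D=0 ZF=0 PC=4
Step 9: PC=4 exec 'SUB A, 1'. After: A=2 B=45 C=-2 D=0 ZF=0 PC=5
Step 10: PC=5 exec 'JNZ 2'. After: A=2 B=45 C=-2 D=0 ZF=0 PC=2
Step 11: PC=2 exec 'SUB C, 1'. After: A=2 B=45 C=-3 D=0 ZF=0 PC=3
Step 12: PC=3 exec 'MUL B, 3'. After: A=2 B=135 C=-3 D=0 ZF=0 PC=4
Step 13: PC=4 exec 'SUB A, 1'. After: A=1 B=135 C=-3 D=0 ZF=0 PC=5
Step 14: PC=5 exec 'JNZ 2'. After: A=1 B=135 C=-3 D=0 ZF=0 PC=2
Step 15: PC=2 exec 'SUB C, 1'. After: A=1 B=135 C=-4 D=0 ZF=0 PC=3
Step 16: PC=3 exec 'MUL B, 3'. After: A=1 B=405 C=-4 D=0 ZF=0 PC=4
Step 17: PC=4 exec 'SUB A, 1'. After: A=0 B=405 C=-4 D=0 ZF=1 PC=5
Step 18: PC=5 exec 'JNZ 2'. After: A=0 B=405 C=-4 D=0 ZF=1 PC=6
Step 19: PC=6 exec 'HALT'. After: A=0 B=405 C=-4 D=0 ZF=1 PC=6 HALTED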